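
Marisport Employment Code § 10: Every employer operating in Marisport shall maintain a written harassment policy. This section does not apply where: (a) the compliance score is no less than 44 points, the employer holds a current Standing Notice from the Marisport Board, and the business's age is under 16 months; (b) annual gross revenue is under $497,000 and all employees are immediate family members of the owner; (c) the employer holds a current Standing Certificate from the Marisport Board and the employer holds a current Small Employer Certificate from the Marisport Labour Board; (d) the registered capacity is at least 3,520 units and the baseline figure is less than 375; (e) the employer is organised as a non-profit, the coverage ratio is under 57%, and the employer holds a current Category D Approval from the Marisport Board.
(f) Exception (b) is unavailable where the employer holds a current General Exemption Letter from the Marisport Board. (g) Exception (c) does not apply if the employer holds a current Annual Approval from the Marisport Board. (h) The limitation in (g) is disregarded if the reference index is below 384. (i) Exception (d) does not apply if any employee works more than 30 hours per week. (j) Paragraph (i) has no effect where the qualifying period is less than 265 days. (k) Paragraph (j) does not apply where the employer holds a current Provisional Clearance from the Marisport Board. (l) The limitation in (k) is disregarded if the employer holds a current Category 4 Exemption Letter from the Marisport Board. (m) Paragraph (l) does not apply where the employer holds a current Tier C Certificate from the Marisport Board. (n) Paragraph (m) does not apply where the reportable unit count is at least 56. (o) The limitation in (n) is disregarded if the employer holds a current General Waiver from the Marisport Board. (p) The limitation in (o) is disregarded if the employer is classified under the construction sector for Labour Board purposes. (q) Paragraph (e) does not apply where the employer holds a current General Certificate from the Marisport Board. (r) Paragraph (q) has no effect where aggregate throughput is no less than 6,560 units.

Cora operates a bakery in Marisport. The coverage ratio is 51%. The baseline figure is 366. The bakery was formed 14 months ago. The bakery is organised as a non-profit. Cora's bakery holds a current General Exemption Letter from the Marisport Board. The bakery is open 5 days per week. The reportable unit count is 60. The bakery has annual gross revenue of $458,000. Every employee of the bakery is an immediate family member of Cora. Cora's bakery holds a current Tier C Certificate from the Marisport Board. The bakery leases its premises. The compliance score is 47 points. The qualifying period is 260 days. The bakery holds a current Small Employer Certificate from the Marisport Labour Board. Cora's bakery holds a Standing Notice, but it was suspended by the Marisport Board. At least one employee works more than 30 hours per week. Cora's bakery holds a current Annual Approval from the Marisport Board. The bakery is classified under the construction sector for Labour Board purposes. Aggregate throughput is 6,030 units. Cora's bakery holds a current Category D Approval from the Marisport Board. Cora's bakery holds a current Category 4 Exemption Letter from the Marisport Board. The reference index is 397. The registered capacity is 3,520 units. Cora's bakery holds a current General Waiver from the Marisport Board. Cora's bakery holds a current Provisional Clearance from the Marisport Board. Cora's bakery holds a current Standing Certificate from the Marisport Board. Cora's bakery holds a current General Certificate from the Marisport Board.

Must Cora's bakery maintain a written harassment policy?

Exception (a) does not apply: there is no Standing Notice in force.
Exception (b): annual gross revenue is $458,000, under the $497,000 limit; every employee is an immediate family member — every condition holds. But: (f) is triggered — a current General Exemption Letter is held. (b) is therefore removed.
Exception (c): a current Standing Certificate is held; a current Small Employer Certificate is held — every condition holds. Turning to paragraphs (g)–(h): (g) is triggered — a current Annual Approval is held. (h) does not operate here (the reference index is 397, not below 384), so (g) stands. (c) is therefore removed.
Exception (d) is satisfied on its face — the registered capacity is 3,520 units, meeting the 3,520 units threshold; the baseline figure is 366, less than the 375 limit. Considering the limiting provisions: (i) would limit (d) — at least one employee exceeds 30 hours/week — but (j) sets (i) aside: (j) is engaged — the qualifying period is 260 days, less than the 265 days limit. (k) would limit (j) — a current Provisional Clearance is held — but (l) sets (k) aside: (l) operates against (k): a current Category 4 Exemption Letter is held. (m) would limit (l) — a current Tier C Certificate is held — but (n) sets (m) aside: (n) operates against (m): the reportable unit count is 60, meeting the 56 threshold. (o) operates (a current General Waiver is held), but is itself disapplied by (p): (p) is triggered — the bakery is classified under the construction sector. (d) remains available.
All of (e)'s requirements are met (the employer is a non-profit; the coverage ratio is 51%, under the 57% limit; a current Category D Approval is held). Turning to paragraphs (q)–(r): (q) applies — a current General Certificate is held. (r) does not operate here (aggregate throughput is 6,030 units, short of 6,560 units), so (q) stands. So (e) is unavailable.

No — exception (d) applies; Cora's bakery is not required to maintain a written harassment policy.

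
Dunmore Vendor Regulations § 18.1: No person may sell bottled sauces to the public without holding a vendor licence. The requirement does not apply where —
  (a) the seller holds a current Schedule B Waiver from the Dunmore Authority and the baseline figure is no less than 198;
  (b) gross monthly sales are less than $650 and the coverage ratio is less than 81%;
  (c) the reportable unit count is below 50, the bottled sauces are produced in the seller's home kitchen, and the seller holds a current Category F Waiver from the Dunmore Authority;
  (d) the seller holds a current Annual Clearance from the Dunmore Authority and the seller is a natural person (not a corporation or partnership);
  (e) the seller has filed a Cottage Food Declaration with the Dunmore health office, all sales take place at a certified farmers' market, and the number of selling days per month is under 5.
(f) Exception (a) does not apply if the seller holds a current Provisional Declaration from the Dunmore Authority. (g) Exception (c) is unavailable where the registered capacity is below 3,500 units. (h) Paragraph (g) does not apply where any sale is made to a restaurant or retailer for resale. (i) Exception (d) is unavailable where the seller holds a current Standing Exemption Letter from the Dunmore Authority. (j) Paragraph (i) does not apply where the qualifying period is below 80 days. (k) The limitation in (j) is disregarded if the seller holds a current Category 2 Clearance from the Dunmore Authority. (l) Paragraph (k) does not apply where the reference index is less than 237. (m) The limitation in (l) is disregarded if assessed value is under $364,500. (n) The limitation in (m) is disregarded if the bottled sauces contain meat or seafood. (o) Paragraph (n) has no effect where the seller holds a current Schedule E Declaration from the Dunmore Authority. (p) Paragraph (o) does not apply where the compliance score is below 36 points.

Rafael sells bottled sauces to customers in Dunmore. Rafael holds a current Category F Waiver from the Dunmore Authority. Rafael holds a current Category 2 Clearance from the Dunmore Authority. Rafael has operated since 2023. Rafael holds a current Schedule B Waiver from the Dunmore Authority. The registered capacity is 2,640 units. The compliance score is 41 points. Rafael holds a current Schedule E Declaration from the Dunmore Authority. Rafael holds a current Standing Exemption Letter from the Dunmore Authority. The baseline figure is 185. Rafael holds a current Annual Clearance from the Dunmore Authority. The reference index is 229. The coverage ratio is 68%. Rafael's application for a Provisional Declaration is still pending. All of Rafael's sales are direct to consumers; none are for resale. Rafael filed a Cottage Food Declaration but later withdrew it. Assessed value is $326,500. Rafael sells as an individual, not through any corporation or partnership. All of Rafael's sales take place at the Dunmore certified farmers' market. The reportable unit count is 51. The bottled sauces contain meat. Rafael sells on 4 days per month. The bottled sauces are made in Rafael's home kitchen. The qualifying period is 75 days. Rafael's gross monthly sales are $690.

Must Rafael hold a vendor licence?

Exception (a) requires that the baseline figure is no less than 198; but the baseline figure is 185, short of 198, so (a) is unavailable.
Exception (b) does not apply: gross monthly sales are $690, not less than $650.
Exception (c) does not apply: the reportable unit count is 51, not below 50.
All of (d)'s requirements are met (a current Annual Clearance is held; the seller is a natural person). Turning to paragraphs (i)–(p): (i) applies — a current Standing Exemption Letter is held. (j) would limit (i) — the qualifying period is 75 days, below the 80 days limit — but (k) sets (j) aside: (k) operates against (j): a current Category 2 Clearance is held. (l) operates (the reference index is 229, less than the 237 limit), but is displaced by (m): (m) is engaged — assessed value is $326,500, under the $364,500 limit. (n) is triggered (the bottled sauces contain meat), but is overridden by (o): (o) operates against (n): a current Schedule E Declaration is held. (p), which would lift (o), is inapplicable — the compliance score is 41 points, not below 36 points. Exception (d) does not apply.
Exception (e) fails — the Cottage Food Declaration was withdrawn.
No exception applies. The general rule governs.

Yes — Rafael must hold a vendor licence.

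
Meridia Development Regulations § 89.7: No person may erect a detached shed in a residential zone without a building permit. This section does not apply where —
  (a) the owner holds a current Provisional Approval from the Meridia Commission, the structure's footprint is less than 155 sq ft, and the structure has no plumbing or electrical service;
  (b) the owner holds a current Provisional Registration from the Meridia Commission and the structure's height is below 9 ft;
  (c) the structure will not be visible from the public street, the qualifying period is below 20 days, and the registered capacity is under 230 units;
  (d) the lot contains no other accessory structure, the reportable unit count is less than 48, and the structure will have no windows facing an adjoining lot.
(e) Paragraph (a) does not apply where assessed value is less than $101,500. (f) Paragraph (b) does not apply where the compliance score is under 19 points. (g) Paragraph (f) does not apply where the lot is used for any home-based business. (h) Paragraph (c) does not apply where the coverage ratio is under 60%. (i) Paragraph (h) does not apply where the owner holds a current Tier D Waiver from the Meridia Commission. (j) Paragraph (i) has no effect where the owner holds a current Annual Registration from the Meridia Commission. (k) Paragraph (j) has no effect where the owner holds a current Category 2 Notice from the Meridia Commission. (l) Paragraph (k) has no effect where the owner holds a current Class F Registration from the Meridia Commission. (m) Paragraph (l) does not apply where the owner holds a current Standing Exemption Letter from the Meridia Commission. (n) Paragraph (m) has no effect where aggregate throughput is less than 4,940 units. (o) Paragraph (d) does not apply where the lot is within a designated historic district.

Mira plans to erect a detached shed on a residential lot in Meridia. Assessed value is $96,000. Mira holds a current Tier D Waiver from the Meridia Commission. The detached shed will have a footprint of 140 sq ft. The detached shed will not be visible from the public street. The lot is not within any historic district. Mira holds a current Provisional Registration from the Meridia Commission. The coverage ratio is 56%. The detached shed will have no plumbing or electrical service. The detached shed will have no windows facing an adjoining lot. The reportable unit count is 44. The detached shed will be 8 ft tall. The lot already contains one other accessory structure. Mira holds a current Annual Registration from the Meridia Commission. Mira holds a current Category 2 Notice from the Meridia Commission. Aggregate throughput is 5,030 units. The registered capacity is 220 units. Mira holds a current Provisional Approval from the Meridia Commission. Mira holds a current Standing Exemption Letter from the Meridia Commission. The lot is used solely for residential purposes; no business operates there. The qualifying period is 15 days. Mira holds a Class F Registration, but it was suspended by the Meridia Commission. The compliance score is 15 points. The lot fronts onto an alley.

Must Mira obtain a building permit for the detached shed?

No — exception (c) applies; Mira does not need a building permit.

Exception (a) is satisfied on its face — a current Provisional Approval is held; the structure's footprint is 140 sq ft, less than the 155 sq ft limit; there is no plumbing or electrical service. But: (e) is engaged — assessed value is $96,000, less than the $101,500 limit. So (a) is unavailable.
Exception (b) is satisfied on its face — a current Provisional Registration is held; the structure's height is 8 ft, below the 9 ft limit. However, paragraphs (f)–(g) must be considered: (f) is engaged — the compliance score is 15 points, under the 19 points limit. (g) is not engaged (the lot is solely residential), so (f) stands. Exception (b) does not apply.
Exception (c): the structure will not be visible from the street; the qualifying period is 15 days, below the 20 days limit; the registered capacity is 220 units, under the 230 units limit — every condition holds. Under paragraphs (h)–(n): (h) would limit (c) — the coverage ratio is 56%, under the 60% limit — but (i) sets (h) aside: (i) is engaged — a current Tier D Waiver is held. (j) is triggered (a current Annual Registration is held), but is itself disapplied by (k): (k) operates — a current Category 2 Notice is held. (l) is not engaged (no current Class F Registration is held), so (k) stands. Exception (c) stands.
Exception (d) requires that the lot contains no other accessory structure; but the lot already has another accessory structure, so (d) is unavailable.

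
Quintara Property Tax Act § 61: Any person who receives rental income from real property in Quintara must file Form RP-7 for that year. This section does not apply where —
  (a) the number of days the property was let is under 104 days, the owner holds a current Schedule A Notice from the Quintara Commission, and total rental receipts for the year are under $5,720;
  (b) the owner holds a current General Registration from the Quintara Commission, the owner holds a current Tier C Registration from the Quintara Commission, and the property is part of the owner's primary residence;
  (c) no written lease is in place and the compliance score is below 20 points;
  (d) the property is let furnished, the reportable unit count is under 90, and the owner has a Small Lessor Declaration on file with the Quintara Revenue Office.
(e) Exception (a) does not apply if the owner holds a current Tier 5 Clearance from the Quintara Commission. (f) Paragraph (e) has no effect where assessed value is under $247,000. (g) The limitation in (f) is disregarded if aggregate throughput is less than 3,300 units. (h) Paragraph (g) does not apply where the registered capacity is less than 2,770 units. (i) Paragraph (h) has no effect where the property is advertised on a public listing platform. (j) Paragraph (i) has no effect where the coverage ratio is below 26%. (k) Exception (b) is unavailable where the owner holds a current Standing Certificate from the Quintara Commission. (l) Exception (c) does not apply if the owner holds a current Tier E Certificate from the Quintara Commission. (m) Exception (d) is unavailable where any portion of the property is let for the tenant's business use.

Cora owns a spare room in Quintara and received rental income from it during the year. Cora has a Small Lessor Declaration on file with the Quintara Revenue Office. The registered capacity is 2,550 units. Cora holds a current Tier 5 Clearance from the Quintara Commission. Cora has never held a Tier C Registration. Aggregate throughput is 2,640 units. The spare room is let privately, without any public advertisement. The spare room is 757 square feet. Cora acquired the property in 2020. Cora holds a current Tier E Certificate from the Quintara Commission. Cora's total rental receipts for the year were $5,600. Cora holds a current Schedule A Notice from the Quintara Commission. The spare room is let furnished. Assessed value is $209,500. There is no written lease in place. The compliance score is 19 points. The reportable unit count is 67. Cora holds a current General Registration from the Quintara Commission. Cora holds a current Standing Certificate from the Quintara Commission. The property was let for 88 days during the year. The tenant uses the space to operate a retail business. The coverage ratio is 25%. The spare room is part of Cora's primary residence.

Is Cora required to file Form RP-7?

No — exception (a) applies; Cora is not required to file Form RP-7.

Exception (a) is satisfied on its face — the number of days the property was let is 88 days, under the 104 days limit; a current Schedule A Notice is held; total rental receipts for the year are $5,600, under the $5,720 limit. Considering the limiting provisions: (e) is engaged (a current Tier 5 Clearance is held), but is set aside by (f): (f) operates against (e): assessed value is $209,500, under the $247,000 limit. (g) would limit (f) — aggregate throughput is 2,640 units, less than the 3,300 units limit — but (h) sets (g) aside: (h) operates against (g): the registered capacity is 2,550 units, less than the 2,770 units limit. (i), which would lift (h), is inapplicable — the property is let privately without advertisement. So (a) applies.
Exception (b) does not apply: no current Tier C Registration is held.
All of (c)'s requirements are met (there is no written lease; the compliance score is 19 points, below the 20 points limit). But applying paragraph (l): (l) operates against (c): a current Tier E Certificate is held. (c) is therefore removed.
Exception (d) is satisfied on its face — the property is let furnished; the reportable unit count is 67, under the 90 limit; a Small Lessor Declaration is on file. However, paragraph (m) must be considered: (m) is triggered — the space is let for business use. Exception (d) does not apply.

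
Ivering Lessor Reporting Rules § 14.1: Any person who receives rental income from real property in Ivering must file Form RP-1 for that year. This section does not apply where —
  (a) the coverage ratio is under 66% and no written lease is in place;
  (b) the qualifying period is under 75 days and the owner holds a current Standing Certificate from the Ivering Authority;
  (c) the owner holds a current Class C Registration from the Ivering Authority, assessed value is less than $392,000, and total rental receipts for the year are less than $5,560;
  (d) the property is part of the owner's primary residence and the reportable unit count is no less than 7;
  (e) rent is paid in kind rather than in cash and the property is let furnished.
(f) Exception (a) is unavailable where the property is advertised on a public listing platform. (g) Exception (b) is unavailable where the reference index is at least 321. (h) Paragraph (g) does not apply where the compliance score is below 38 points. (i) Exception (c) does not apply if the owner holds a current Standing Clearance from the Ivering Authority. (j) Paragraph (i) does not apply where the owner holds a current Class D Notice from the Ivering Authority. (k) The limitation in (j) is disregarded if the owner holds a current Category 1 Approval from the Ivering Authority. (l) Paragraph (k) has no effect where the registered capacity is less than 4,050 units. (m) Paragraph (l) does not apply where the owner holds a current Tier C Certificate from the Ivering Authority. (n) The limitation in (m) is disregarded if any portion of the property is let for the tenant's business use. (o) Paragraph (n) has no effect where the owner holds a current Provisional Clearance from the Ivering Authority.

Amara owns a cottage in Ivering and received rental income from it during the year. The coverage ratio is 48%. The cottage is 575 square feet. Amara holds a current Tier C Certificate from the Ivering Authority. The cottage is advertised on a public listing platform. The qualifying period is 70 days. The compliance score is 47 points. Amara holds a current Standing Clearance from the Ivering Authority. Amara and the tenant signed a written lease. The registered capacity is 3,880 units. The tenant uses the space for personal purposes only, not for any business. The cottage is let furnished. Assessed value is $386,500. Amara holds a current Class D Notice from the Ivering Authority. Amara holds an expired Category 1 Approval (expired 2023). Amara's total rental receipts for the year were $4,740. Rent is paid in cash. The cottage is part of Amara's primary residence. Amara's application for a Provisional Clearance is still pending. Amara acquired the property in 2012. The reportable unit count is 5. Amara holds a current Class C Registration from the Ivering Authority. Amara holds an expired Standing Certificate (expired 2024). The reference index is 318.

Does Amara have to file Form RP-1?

No — exception (c) applies; Amara is not required to file Form RP-1.

Exception (a) requires that no written lease is in place; but a written lease is in place, so (a) is unavailable.
Exception (b) does not apply: no current Standing Certificate is held.
All of (c)'s requirements are met (a current Class C Registration is held; assessed value is $386,500, less than the $392,000 limit; total rental receipts for the year are $4,740, less than the $5,560 limit). As to paragraphs (i)–(o): (i) would limit (c) — a current Standing Clearance is held — but (j) sets (i) aside: (j) is triggered — a current Class D Notice is held. (k) is not triggered (the Category 1 Approval is not current), so (j) stands. So (c) applies.
Exception (d) requires that the reportable unit count is no less than 7; but the reportable unit count is 5, short of 7, so (d) is unavailable.
Exception (e) requires that rent is paid in kind rather than in cash; but rent is paid in cash, so (e) is unavailable.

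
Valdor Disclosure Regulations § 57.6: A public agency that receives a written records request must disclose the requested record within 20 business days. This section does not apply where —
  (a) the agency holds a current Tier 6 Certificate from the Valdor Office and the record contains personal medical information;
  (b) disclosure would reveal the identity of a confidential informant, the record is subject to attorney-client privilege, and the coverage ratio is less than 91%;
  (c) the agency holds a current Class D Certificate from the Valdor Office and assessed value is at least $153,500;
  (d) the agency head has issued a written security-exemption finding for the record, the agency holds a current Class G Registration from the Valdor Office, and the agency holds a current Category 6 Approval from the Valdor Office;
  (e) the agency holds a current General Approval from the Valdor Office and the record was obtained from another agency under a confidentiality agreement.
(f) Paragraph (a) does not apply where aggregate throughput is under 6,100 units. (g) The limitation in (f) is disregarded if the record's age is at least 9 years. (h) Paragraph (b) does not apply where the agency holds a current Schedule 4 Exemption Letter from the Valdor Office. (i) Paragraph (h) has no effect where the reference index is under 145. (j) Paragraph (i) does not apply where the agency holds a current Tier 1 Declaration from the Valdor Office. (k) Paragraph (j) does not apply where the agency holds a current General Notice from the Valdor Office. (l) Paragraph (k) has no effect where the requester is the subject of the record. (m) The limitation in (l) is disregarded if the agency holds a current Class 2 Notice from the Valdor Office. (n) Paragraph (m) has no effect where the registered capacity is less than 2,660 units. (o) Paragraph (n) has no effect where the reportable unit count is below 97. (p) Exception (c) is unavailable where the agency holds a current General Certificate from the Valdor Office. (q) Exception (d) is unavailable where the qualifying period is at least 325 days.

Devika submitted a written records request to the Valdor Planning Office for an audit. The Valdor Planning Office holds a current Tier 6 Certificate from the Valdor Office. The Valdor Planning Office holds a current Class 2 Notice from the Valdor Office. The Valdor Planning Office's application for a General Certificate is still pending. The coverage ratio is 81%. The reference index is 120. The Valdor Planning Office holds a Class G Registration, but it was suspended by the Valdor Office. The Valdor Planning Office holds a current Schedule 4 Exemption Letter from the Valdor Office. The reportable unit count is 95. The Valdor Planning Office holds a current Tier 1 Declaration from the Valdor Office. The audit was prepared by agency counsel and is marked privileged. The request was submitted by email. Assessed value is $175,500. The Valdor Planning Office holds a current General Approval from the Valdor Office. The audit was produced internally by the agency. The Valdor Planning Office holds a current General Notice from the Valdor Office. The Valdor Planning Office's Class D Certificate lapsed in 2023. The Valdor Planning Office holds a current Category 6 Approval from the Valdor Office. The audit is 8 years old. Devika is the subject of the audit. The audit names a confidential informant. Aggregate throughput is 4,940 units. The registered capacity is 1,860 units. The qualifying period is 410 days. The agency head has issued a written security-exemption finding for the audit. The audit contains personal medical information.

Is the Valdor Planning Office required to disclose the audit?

Exception (a) is satisfied on its face — a current Tier 6 Certificate is held; the audit contains personal medical information. But: (f) applies — aggregate throughput is 4,940 units, under the 6,100 units limit. (g), which would lift (f), is inapplicable — the record's age is 8 years, short of 9 years. So (a) is unavailable.
Exception (b): the audit names a confidential informant; the audit is privileged; the coverage ratio is 81%, less than the 91% limit — every condition holds. Considering the limiting provisions: (h) operates (a current Schedule 4 Exemption Letter is held), but yields to (i): (i) operates against (h): the reference index is 120, under the 145 limit. (j) would limit (i) — a current Tier 1 Declaration is held — but (k) sets (j) aside: (k) operates against (j): a current General Notice is held. (l) applies (Devika is the subject of the audit), but yields to (m): (m) operates against (l): a current Class 2 Notice is held. (n) applies (the registered capacity is 1,860 units, less than the 2,660 units limit), but is displaced by (o): (o) operates — the reportable unit count is 95, below the 97 limit. (b) remains available.
Exception (c) does not apply: the Class D Certificate is not current.
Exception (d) does not apply: the Class G Registration is not current.
Exception (e) does not apply: the audit was produced internally.

No — exception (b) applies; the Valdor Planning Office is not required to disclose the audit.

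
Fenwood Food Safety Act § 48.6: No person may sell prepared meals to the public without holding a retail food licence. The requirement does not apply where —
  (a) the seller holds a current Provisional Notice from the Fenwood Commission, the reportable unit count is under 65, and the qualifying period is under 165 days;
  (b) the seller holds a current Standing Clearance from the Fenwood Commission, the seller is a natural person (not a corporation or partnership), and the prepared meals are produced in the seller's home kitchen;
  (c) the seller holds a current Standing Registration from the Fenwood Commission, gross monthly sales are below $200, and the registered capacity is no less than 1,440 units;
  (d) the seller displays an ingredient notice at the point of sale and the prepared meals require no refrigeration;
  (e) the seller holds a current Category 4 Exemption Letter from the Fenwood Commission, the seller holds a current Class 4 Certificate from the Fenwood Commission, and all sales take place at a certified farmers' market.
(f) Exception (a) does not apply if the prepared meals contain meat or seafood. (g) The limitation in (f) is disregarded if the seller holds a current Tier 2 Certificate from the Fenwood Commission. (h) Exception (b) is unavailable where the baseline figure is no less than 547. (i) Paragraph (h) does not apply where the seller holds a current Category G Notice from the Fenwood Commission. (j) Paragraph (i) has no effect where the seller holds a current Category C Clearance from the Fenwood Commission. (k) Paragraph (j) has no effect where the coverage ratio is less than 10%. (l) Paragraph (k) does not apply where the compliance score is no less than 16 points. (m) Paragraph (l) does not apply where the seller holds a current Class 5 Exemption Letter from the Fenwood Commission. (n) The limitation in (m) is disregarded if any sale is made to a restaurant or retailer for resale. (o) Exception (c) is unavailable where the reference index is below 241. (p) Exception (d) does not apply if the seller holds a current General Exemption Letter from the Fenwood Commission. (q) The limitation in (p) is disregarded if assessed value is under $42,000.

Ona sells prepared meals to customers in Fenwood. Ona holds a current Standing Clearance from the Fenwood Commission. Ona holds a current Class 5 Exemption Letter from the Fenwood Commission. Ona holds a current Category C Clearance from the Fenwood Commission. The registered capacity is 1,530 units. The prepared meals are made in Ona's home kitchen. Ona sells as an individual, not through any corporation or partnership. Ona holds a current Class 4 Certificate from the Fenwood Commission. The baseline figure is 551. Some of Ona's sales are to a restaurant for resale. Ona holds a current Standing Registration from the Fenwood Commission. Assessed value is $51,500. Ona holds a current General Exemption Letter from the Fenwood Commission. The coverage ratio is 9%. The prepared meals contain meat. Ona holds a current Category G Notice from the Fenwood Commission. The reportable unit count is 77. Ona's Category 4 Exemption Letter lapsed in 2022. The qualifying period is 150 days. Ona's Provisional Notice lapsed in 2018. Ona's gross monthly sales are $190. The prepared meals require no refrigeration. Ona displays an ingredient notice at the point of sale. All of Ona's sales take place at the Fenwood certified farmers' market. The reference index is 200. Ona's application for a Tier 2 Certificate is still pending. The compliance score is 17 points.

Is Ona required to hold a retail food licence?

Exception (a) fails — the Provisional Notice is not current.
Exception (b)'s conditions are all satisfied: a current Standing Clearance is held; the seller is a natural person; the prepared meals are home-kitchen produced. However, paragraphs (h)–(n) must be considered: (h) applies — the baseline figure is 551, meeting the 547 threshold. (i) is engaged (a current Category G Notice is held), but is itself disapplied by (j): (j) is triggered — a current Category C Clearance is held. (k) would limit (j) — the coverage ratio is 9%, less than the 10% limit — but (l) sets (k) aside: (l) is triggered — the compliance score is 17 points, meeting the 16 points threshold. (m) would limit (l) — a current Class 5 Exemption Letter is held — but (n) sets (m) aside: (n) applies — some sales are to a restaurant for resale. So (b) is unavailable.
All of (c)'s requirements are met (a current Standing Registration is held; gross monthly sales are $190, below the $200 limit; the registered capacity is 1,530 units, meeting the 1,440 units threshold). But: (o) operates against (c): the reference index is 200, below the 241 limit. Exception (c) does not apply.
Exception (d)'s conditions are all satisfied: an ingredient notice is displayed; the prepared meals are shelf-stable. Turning to paragraphs (p)–(q): (p) operates — a current General Exemption Letter is held. (q), which would lift (p), does not operate here — assessed value is $51,500, not under $42,000. So (d) is unavailable.
Exception (e) requires that the seller holds a current Category 4 Exemption Letter from the Fenwood Commission; but there is no Category 4 Exemption Letter in force, so (e) is unavailable.
No exception is made out. Ona falls within the general rule.

Yes — Ona must hold a retail food licence.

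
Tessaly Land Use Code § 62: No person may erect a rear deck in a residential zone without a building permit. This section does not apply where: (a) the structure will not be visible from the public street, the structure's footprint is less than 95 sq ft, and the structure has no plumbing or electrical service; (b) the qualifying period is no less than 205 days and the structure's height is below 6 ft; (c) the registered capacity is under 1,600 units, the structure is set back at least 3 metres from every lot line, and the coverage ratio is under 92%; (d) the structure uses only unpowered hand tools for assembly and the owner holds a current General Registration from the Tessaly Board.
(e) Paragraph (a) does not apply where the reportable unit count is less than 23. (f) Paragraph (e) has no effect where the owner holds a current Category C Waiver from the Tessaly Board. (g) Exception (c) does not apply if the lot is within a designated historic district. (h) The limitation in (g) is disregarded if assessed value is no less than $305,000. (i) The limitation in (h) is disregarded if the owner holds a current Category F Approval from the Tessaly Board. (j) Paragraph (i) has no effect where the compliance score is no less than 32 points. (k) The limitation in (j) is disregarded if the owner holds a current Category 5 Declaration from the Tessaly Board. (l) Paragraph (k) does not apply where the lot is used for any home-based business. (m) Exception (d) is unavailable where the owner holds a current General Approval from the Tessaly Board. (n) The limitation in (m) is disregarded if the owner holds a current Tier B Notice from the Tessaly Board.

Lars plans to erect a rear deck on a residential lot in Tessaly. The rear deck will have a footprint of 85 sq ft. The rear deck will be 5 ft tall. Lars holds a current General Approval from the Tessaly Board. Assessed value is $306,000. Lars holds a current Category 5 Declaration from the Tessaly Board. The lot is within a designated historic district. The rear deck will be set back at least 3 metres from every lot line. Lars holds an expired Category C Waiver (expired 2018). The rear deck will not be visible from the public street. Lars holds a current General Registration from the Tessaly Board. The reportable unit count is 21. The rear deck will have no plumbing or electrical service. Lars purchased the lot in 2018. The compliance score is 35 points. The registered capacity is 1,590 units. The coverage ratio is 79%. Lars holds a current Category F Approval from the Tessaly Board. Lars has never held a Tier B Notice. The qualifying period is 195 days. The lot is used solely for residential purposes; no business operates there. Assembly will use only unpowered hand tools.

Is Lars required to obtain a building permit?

Yes — Lars must obtain a building permit.

All of (a)'s requirements are met (the structure will not be visible from the street; the structure's footprint is 85 sq ft, less than the 95 sq ft limit; there is no plumbing or electrical service). Turning to paragraphs (e)–(f): (e) operates against (a): the reportable unit count is 21, less than the 23 limit. (f), which would lift (e), is not engaged — no current Category C Waiver is held. (a) is therefore removed.
Exception (b) requires that the qualifying period is no less than 205 days; but the qualifying period is 195 days, short of 205 days, so (b) is unavailable.
All of (c)'s requirements are met (the registered capacity is 1,590 units, under the 1,600 units limit; the setback is at least 3 m on every side; the coverage ratio is 79%, under the 92% limit). But applying paragraphs (g)–(l): (g) operates — the lot is in a historic district. (h) applies (assessed value is $306,000, meeting the $305,000 threshold), but is displaced by (i): (i) operates against (h): a current Category F Approval is held. (j) would limit (i) — the compliance score is 35 points, meeting the 32 points threshold — but (k) sets (j) aside: (k) is engaged — a current Category 5 Declaration is held. (l) is inapplicable (the lot is solely residential), so (k) stands. Exception (c) does not apply.
Exception (d)'s conditions are all satisfied: assembly uses only hand tools; a current General Registration is held. However, paragraphs (m)–(n) must be considered: (m) operates against (d): a current General Approval is held. (n), which would lift (m), does not operate here — there is no Tier B Notice in force. Exception (d) does not apply.
No exception displaces § 62.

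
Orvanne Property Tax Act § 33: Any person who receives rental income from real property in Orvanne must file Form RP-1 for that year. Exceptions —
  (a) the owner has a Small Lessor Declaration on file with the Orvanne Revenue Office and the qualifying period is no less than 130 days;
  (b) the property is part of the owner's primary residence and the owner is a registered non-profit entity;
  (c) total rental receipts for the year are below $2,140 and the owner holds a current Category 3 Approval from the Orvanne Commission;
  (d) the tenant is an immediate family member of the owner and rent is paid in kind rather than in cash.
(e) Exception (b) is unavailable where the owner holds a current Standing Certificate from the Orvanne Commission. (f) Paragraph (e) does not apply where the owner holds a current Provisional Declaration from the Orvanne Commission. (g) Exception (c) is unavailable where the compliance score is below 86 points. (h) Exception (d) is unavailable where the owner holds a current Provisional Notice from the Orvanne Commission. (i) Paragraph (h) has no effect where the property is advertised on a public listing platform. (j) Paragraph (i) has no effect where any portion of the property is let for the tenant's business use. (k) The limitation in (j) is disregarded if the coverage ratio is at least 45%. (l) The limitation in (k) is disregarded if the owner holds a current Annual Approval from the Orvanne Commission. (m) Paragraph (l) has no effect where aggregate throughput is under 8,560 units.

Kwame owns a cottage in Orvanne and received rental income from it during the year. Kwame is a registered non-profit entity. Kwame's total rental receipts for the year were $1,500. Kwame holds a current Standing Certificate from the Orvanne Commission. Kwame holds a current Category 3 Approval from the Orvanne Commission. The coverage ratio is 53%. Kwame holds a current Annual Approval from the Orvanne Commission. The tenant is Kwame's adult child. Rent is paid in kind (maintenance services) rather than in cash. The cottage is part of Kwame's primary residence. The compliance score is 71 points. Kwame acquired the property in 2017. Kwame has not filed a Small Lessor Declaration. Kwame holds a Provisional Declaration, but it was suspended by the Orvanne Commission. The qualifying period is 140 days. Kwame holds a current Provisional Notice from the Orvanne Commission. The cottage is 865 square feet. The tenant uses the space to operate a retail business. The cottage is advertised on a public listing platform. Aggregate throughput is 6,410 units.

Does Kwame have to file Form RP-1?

Exception (a) requires that the owner has a Small Lessor Declaration on file with the Orvanne Revenue Office; but no Small Lessor Declaration is on file, so (a) is unavailable.
Exception (b): the cottage is part of the primary residence; Kwame is a registered non-profit — every condition holds. But applying paragraphs (e)–(f): (e) is triggered — a current Standing Certificate is held. (f), which would lift (e), does not operate here — no current Provisional Declaration is held. So (b) is unavailable.
Exception (c): total rental receipts for the year are $1,500, below the $2,140 limit; a current Category 3 Approval is held — every condition holds. But applying paragraph (g): (g) operates against (c): the compliance score is 71 points, below the 86 points limit. So (c) is unavailable.
Exception (d) is satisfied on its face — the tenant is an immediate family member; rent is paid in kind. As to paragraphs (h)–(m): (h) is triggered (a current Provisional Notice is held), but is itself disapplied by (i): (i) operates — the property is publicly advertised. (j) would limit (i) — the space is let for business use — but (k) sets (j) aside: (k) is engaged — the coverage ratio is 53%, meeting the 45% threshold. (l) is triggered (a current Annual Approval is held), but is overridden by (m): (m) is engaged — aggregate throughput is 6,410 units, under the 8,560 units limit. So (d) applies.

No — exception (d) applies; Kwame is not required to file Form RP-1.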